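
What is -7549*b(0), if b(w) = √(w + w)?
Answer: 0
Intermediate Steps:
b(w) = √2*√w (b(w) = √(2*w) = √2*√w)
-7549*b(0) = -7549*√2*√0 = -7549*√2*0 = -7549*0 = 0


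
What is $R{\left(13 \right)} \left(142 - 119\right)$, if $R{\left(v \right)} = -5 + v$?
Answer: $184$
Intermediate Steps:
$R{\left(13 \right)} \left(142 - 119\right) = \left(-5 + 13\right) \left(142 - 119\right) = 8 \cdot 23 = 184$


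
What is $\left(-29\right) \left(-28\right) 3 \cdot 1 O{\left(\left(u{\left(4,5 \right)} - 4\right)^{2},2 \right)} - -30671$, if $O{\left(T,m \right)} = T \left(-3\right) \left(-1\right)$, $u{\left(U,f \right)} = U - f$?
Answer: $213371$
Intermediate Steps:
$O{\left(T,m \right)} = 3 T$ ($O{\left(T,m \right)} = - 3 T \left(-1\right) = 3 T$)
$\left(-29\right) \left(-28\right) 3 \cdot 1 O{\left(\left(u{\left(4,5 \right)} - 4\right)^{2},2 \right)} - -30671 = \left(-29\right) \left(-28\right) 3 \cdot 1 \cdot 3 \left(\left(4 - 5\right) - 4\right)^{2} - -30671 = 812 \cdot 3 \cdot 3 \left(\left(4 - 5\right) - 4\right)^{2} + 30671 = 812 \cdot 3 \cdot 3 \left(-1 - 4\right)^{2} + 30671 = 812 \cdot 3 \cdot 3 \left(-5\right)^{2} + 30671 = 812 \cdot 3 \cdot 3 \cdot 25 + 30671 = 812 \cdot 3 \cdot 75 + 30671 = 812 \cdot 225 + 30671 = 182700 + 30671 = 213371$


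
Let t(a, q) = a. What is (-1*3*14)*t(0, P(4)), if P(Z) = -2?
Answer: 0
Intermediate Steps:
(-1*3*14)*t(0, P(4)) = (-1*3*14)*0 = -3*14*0 = -42*0 = 0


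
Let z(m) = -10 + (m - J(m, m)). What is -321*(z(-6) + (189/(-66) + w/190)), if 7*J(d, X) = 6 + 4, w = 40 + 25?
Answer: 9369027/1463 ≈ 6404.0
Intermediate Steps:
w = 65
J(d, X) = 10/7 (J(d, X) = (6 + 4)/7 = (⅐)*10 = 10/7)
z(m) = -80/7 + m (z(m) = -10 + (m - 1*10/7) = -10 + (m - 10/7) = -10 + (-10/7 + m) = -80/7 + m)
-321*(z(-6) + (189/(-66) + w/190)) = -321*((-80/7 - 6) + (189/(-66) + 65/190)) = -321*(-122/7 + (189*(-1/66) + 65*(1/190))) = -321*(-122/7 + (-63/22 + 13/38)) = -321*(-122/7 - 527/209) = -321*(-29187/1463) = 9369027/1463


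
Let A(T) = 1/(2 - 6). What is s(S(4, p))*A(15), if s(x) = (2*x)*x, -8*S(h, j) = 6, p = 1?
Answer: -9/32 ≈ -0.28125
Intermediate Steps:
S(h, j) = -¾ (S(h, j) = -⅛*6 = -¾)
A(T) = -¼ (A(T) = 1/(-4) = -¼)
s(x) = 2*x²
s(S(4, p))*A(15) = (2*(-¾)²)*(-¼) = (2*(9/16))*(-¼) = (9/8)*(-¼) = -9/32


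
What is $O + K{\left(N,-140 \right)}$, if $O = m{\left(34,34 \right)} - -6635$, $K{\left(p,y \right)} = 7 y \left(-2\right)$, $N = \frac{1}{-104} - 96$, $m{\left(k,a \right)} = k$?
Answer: $8629$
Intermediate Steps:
$N = - \frac{9985}{104}$ ($N = - \frac{1}{104} - 96 = - \frac{9985}{104} \approx -96.01$)
$K{\left(p,y \right)} = - 14 y$
$O = 6669$ ($O = 34 - -6635 = 34 + 6635 = 6669$)
$O + K{\left(N,-140 \right)} = 6669 - -1960 = 6669 + 1960 = 8629$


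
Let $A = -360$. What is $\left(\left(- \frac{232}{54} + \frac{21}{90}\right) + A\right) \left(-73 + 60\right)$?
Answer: $\frac{1277861}{270} \approx 4732.8$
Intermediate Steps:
$\left(\left(- \frac{232}{54} + \frac{21}{90}\right) + A\right) \left(-73 + 60\right) = \left(\left(- \frac{232}{54} + \frac{21}{90}\right) - 360\right) \left(-73 + 60\right) = \left(\left(\left(-232\right) \frac{1}{54} + 21 \cdot \frac{1}{90}\right) - 360\right) \left(-13\right) = \left(\left(- \frac{116}{27} + \frac{7}{30}\right) - 360\right) \left(-13\right) = \left(- \frac{1097}{270} - 360\right) \left(-13\right) = \left(- \frac{98297}{270}\right) \left(-13\right) = \frac{1277861}{270}$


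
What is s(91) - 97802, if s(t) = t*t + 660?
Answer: -88861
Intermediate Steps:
s(t) = 660 + t² (s(t) = t² + 660 = 660 + t²)
s(91) - 97802 = (660 + 91²) - 97802 = (660 + 8281) - 97802 = 8941 - 97802 = -88861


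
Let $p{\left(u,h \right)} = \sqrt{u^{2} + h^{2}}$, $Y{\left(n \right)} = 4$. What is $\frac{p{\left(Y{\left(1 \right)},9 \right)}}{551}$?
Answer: $\frac{\sqrt{97}}{551} \approx 0.017875$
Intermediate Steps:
$p{\left(u,h \right)} = \sqrt{h^{2} + u^{2}}$
$\frac{p{\left(Y{\left(1 \right)},9 \right)}}{551} = \frac{\sqrt{9^{2} + 4^{2}}}{551} = \sqrt{81 + 16} \cdot \frac{1}{551} = \sqrt{97} \cdot \frac{1}{551} = \frac{\sqrt{97}}{551}$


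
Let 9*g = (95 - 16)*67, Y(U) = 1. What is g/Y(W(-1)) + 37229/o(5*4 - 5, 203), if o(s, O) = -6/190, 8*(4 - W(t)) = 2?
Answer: -10604972/9 ≈ -1.1783e+6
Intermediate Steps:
W(t) = 15/4 (W(t) = 4 - ⅛*2 = 4 - ¼ = 15/4)
g = 5293/9 (g = ((95 - 16)*67)/9 = (79*67)/9 = (⅑)*5293 = 5293/9 ≈ 588.11)
o(s, O) = -3/95 (o(s, O) = -6*1/190 = -3/95)
g/Y(W(-1)) + 37229/o(5*4 - 5, 203) = (5293/9)/1 + 37229/(-3/95) = (5293/9)*1 + 37229*(-95/3) = 5293/9 - 3536755/3 = -10604972/9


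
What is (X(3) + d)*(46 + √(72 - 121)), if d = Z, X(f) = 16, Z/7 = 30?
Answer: 10396 + 1582*I ≈ 10396.0 + 1582.0*I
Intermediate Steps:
Z = 210 (Z = 7*30 = 210)
d = 210
(X(3) + d)*(46 + √(72 - 121)) = (16 + 210)*(46 + √(72 - 121)) = 226*(46 + √(-49)) = 226*(46 + 7*I) = 10396 + 1582*I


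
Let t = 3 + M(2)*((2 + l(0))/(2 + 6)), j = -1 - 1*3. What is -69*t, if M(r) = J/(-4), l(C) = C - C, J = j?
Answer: -897/4 ≈ -224.25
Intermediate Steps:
j = -4 (j = -1 - 3 = -4)
J = -4
l(C) = 0
M(r) = 1 (M(r) = -4/(-4) = -4*(-1/4) = 1)
t = 13/4 (t = 3 + 1*((2 + 0)/(2 + 6)) = 3 + 1*(2/8) = 3 + 1*(2*(1/8)) = 3 + 1*(1/4) = 3 + 1/4 = 13/4 ≈ 3.2500)
-69*t = -69*13/4 = -897/4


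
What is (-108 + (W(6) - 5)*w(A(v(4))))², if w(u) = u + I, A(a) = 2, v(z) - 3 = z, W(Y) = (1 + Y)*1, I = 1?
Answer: 10404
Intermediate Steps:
W(Y) = 1 + Y
v(z) = 3 + z
w(u) = 1 + u (w(u) = u + 1 = 1 + u)
(-108 + (W(6) - 5)*w(A(v(4))))² = (-108 + ((1 + 6) - 5)*(1 + 2))² = (-108 + (7 - 5)*3)² = (-108 + 2*3)² = (-108 + 6)² = (-102)² = 10404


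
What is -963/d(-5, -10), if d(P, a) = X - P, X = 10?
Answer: -321/5 ≈ -64.200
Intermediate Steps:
d(P, a) = 10 - P
-963/d(-5, -10) = -963/(10 - 1*(-5)) = -963/(10 + 5) = -963/15 = -963*1/15 = -321/5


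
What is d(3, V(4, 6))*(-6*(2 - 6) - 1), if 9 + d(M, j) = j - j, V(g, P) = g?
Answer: -207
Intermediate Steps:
d(M, j) = -9 (d(M, j) = -9 + (j - j) = -9 + 0 = -9)
d(3, V(4, 6))*(-6*(2 - 6) - 1) = -9*(-6*(2 - 6) - 1) = -9*(-6*(-4) - 1) = -9*(24 - 1) = -9*23 = -207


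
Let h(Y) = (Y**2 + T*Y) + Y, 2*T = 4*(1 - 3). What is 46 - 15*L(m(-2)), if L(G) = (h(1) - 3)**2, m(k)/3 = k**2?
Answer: -329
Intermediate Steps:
T = -4 (T = (4*(1 - 3))/2 = (4*(-2))/2 = (1/2)*(-8) = -4)
h(Y) = Y**2 - 3*Y (h(Y) = (Y**2 - 4*Y) + Y = Y**2 - 3*Y)
m(k) = 3*k**2
L(G) = 25 (L(G) = (1*(-3 + 1) - 3)**2 = (1*(-2) - 3)**2 = (-2 - 3)**2 = (-5)**2 = 25)
46 - 15*L(m(-2)) = 46 - 15*25 = 46 - 375 = -329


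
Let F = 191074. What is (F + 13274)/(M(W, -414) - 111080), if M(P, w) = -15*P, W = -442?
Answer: -102174/52225 ≈ -1.9564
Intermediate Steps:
(F + 13274)/(M(W, -414) - 111080) = (191074 + 13274)/(-15*(-442) - 111080) = 204348/(6630 - 111080) = 204348/(-104450) = 204348*(-1/104450) = -102174/52225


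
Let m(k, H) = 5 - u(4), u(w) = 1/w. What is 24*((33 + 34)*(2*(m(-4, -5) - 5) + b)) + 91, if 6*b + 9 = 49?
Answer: 10007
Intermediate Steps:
u(w) = 1/w
b = 20/3 (b = -3/2 + (1/6)*49 = -3/2 + 49/6 = 20/3 ≈ 6.6667)
m(k, H) = 19/4 (m(k, H) = 5 - 1/4 = 19/4)
24*((33 + 34)*(2*(m(-4, -5) - 5) + b)) + 91 = 24*((33 + 34)*(2*(19/4 - 5) + 20/3)) + 91 = 24*(67*(2*(-1/4) + 20/3)) + 91 = 24*(67*(-1/2 + 20/3)) + 91 = 24*(67*(37/6)) + 91 = 24*(2479/6) + 91 = 9916 + 91 = 10007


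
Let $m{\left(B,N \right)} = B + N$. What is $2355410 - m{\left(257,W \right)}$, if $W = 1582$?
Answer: $2353571$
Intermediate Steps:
$2355410 - m{\left(257,W \right)} = 2355410 - \left(257 + 1582\right) = 2355410 - 1839 = 2353571$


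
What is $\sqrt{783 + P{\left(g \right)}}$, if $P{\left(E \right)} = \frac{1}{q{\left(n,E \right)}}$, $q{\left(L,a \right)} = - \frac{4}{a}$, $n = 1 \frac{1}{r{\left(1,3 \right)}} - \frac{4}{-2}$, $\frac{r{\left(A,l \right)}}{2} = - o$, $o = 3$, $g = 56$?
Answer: $\sqrt{769} \approx 27.731$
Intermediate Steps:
$r{\left(A,l \right)} = -6$ ($r{\left(A,l \right)} = 2 \left(\left(-1\right) 3\right) = 2 \left(-3\right) = -6$)
$n = \frac{11}{6}$ ($n = 1 \frac{1}{-6} - \frac{4}{-2} = 1 \left(- \frac{1}{6}\right) - -2 = - \frac{1}{6} + 2 = \frac{11}{6} \approx 1.8333$)
$P{\left(E \right)} = - \frac{E}{4}$ ($P{\left(E \right)} = \frac{1}{\left(-4\right) \frac{1}{E}} = - \frac{E}{4}$)
$\sqrt{783 + P{\left(g \right)}} = \sqrt{783 - 14} = \sqrt{769}$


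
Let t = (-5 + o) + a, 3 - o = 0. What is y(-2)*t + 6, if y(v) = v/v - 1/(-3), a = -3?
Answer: -2/3 ≈ -0.66667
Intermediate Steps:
o = 3 (o = 3 - 1*0 = 3 + 0 = 3)
t = -5 (t = (-5 + 3) - 3 = -2 - 3 = -5)
y(v) = 4/3 (y(v) = 1 - 1*(-1/3) = 1 + 1/3 = 4/3)
y(-2)*t + 6 = (4/3)*(-5) + 6 = -20/3 + 6 = -2/3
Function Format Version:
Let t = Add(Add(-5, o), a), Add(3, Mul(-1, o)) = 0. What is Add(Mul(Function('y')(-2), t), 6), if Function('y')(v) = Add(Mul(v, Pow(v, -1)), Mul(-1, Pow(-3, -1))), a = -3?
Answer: Rational(-2, 3) ≈ -0.66667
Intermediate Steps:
o = 3 (o = Add(3, Mul(-1, 0)) = Add(3, 0) = 3)
t = -5 (t = Add(Add(-5, 3), -3) = Add(-2, -3) = -5)
Function('y')(v) = Rational(4, 3) (Function('y')(v) = Add(1, Mul(-1, Rational(-1, 3))) = Add(1, Rational(1, 3)) = Rational(4, 3))
Add(Mul(Function('y')(-2), t), 6) = Add(Mul(Rational(4, 3), -5), 6) = Add(Rational(-20, 3), 6) = Rational(-2, 3)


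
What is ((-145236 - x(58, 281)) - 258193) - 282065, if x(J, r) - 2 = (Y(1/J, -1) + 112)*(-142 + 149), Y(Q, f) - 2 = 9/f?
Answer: -686231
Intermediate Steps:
Y(Q, f) = 2 + 9/f
x(J, r) = 737 (x(J, r) = 2 + ((2 + 9/(-1)) + 112)*(-142 + 149) = 2 + ((2 + 9*(-1)) + 112)*7 = 2 + ((2 - 9) + 112)*7 = 2 + (-7 + 112)*7 = 2 + 105*7 = 2 + 735 = 737)
((-145236 - x(58, 281)) - 258193) - 282065 = ((-145236 - 1*737) - 258193) - 282065 = ((-145236 - 737) - 258193) - 282065 = (-145973 - 258193) - 282065 = -404166 - 282065 = -686231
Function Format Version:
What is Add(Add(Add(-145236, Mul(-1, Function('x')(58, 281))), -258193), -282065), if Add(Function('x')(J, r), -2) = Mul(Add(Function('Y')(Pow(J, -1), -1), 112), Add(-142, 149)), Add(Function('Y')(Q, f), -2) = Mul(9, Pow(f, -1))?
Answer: -686231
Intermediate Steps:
Function('Y')(Q, f) = Add(2, Mul(9, Pow(f, -1)))
Function('x')(J, r) = 737 (Function('x')(J, r) = Add(2, Mul(Add(Add(2, Mul(9, Pow(-1, -1))), 112), Add(-142, 149))) = Add(2, Mul(Add(Add(2, Mul(9, -1)), 112), 7)) = Add(2, Mul(Add(Add(2, -9), 112), 7)) = Add(2, Mul(Add(-7, 112), 7)) = Add(2, Mul(105, 7)) = Add(2, 735) = 737)
Add(Add(Add(-145236, Mul(-1, Function('x')(58, 281))), -258193), -282065) = Add(Add(Add(-145236, Mul(-1, 737)), -258193), -282065) = Add(Add(Add(-145236, -737), -258193), -282065) = Add(Add(-145973, -258193), -282065) = Add(-404166, -282065) = -686231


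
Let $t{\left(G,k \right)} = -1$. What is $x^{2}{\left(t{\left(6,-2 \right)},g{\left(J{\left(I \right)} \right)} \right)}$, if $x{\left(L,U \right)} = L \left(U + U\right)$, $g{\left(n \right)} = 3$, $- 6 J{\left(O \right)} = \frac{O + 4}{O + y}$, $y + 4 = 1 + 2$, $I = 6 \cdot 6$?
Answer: $36$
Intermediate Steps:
$I = 36$
$y = -1$ ($y = -4 + \left(1 + 2\right) = -4 + 3 = -1$)
$J{\left(O \right)} = - \frac{4 + O}{6 \left(-1 + O\right)}$ ($J{\left(O \right)} = - \frac{\left(O + 4\right) \frac{1}{O - 1}}{6} = - \frac{\left(4 + O\right) \frac{1}{-1 + O}}{6} = - \frac{\frac{1}{-1 + O} \left(4 + O\right)}{6} = - \frac{4 + O}{6 \left(-1 + O\right)}$)
$x{\left(L,U \right)} = 2 L U$ ($x{\left(L,U \right)} = L 2 U = 2 L U$)
$x^{2}{\left(t{\left(6,-2 \right)},g{\left(J{\left(I \right)} \right)} \right)} = \left(2 \left(-1\right) 3\right)^{2} = \left(-6\right)^{2} = 36$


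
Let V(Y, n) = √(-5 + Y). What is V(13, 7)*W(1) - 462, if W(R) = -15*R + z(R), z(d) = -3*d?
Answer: -462 - 36*√2 ≈ -512.91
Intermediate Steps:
W(R) = -18*R (W(R) = -15*R - 3*R = -18*R)
V(13, 7)*W(1) - 462 = √(-5 + 13)*(-18*1) - 462 = √8*(-18) - 462 = (2*√2)*(-18) - 462 = -36*√2 - 462 = -462 - 36*√2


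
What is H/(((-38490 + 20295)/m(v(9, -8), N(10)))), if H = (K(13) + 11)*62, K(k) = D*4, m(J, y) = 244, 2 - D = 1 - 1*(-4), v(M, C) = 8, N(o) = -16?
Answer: 15128/18195 ≈ 0.83144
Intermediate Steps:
D = -3 (D = 2 - (1 - 1*(-4)) = 2 - (1 + 4) = 2 - 1*5 = 2 - 5 = -3)
K(k) = -12 (K(k) = -3*4 = -12)
H = -62 (H = (-12 + 11)*62 = -1*62 = -62)
H/(((-38490 + 20295)/m(v(9, -8), N(10)))) = -62*244/(-38490 + 20295) = -62/((-18195*1/244)) = -62/(-18195/244) = -62*(-244/18195) = 15128/18195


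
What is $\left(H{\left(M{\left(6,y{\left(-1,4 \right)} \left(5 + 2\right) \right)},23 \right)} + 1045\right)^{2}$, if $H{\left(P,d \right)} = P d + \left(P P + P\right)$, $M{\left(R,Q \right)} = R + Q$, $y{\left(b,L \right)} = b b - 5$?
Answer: $1002001$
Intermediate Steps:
$y{\left(b,L \right)} = -5 + b^{2}$ ($y{\left(b,L \right)} = b^{2} - 5 = -5 + b^{2}$)
$M{\left(R,Q \right)} = Q + R$
$H{\left(P,d \right)} = P + P^{2} + P d$ ($H{\left(P,d \right)} = P d + \left(P^{2} + P\right) = P d + \left(P + P^{2}\right) = P + P^{2} + P d$)
$\left(H{\left(M{\left(6,y{\left(-1,4 \right)} \left(5 + 2\right) \right)},23 \right)} + 1045\right)^{2} = \left(\left(\left(-5 + \left(-1\right)^{2}\right) \left(5 + 2\right) + 6\right) \left(1 + \left(\left(-5 + \left(-1\right)^{2}\right) \left(5 + 2\right) + 6\right) + 23\right) + 1045\right)^{2} = \left(\left(\left(-5 + 1\right) 7 + 6\right) \left(1 + \left(\left(-5 + 1\right) 7 + 6\right) + 23\right) + 1045\right)^{2} = \left(\left(\left(-4\right) 7 + 6\right) \left(1 + \left(\left(-4\right) 7 + 6\right) + 23\right) + 1045\right)^{2} = \left(\left(-28 + 6\right) \left(1 + \left(-28 + 6\right) + 23\right) + 1045\right)^{2} = \left(- 22 \left(1 - 22 + 23\right) + 1045\right)^{2} = \left(\left(-22\right) 2 + 1045\right)^{2} = \left(-44 + 1045\right)^{2} = 1001^{2} = 1002001$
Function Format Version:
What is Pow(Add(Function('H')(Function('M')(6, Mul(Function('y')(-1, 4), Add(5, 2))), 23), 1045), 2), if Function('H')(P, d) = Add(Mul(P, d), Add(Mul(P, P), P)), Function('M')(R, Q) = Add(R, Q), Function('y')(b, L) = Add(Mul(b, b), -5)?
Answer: 1002001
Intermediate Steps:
Function('y')(b, L) = Add(-5, Pow(b, 2)) (Function('y')(b, L) = Add(Pow(b, 2), -5) = Add(-5, Pow(b, 2)))
Function('M')(R, Q) = Add(Q, R)
Function('H')(P, d) = Add(P, Pow(P, 2), Mul(P, d)) (Function('H')(P, d) = Add(Mul(P, d), Add(Pow(P, 2), P)) = Add(Mul(P, d), Add(P, Pow(P, 2))) = Add(P, Pow(P, 2), Mul(P, d)))
Pow(Add(Function('H')(Function('M')(6, Mul(Function('y')(-1, 4), Add(5, 2))), 23), 1045), 2) = Pow(Add(Mul(Add(Mul(Add(-5, Pow(-1, 2)), Add(5, 2)), 6), Add(1, Add(Mul(Add(-5, Pow(-1, 2)), Add(5, 2)), 6), 23)), 1045), 2) = Pow(Add(Mul(Add(Mul(Add(-5, 1), 7), 6), Add(1, Add(Mul(Add(-5, 1), 7), 6), 23)), 1045), 2) = Pow(Add(Mul(Add(Mul(-4, 7), 6), Add(1, Add(Mul(-4, 7), 6), 23)), 1045), 2) = Pow(Add(Mul(Add(-28, 6), Add(1, Add(-28, 6), 23)), 1045), 2) = Pow(Add(Mul(-22, Add(1, -22, 23)), 1045), 2) = Pow(Add(Mul(-22, 2), 1045), 2) = Pow(Add(-44, 1045), 2) = Pow(1001, 2) = 1002001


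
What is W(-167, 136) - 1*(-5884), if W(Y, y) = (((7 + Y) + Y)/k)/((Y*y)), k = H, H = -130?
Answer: 17372862713/2952560 ≈ 5884.0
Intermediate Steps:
k = -130
W(Y, y) = (-7/130 - Y/65)/(Y*y) (W(Y, y) = (((7 + Y) + Y)/(-130))/((Y*y)) = ((7 + 2*Y)*(-1/130))*(1/(Y*y)) = (-7/130 - Y/65)*(1/(Y*y)) = (-7/130 - Y/65)/(Y*y))
W(-167, 136) - 1*(-5884) = (1/130)*(-7 - 2*(-167))/(-167*136) - 1*(-5884) = (1/130)*(-1/167)*(1/136)*(-7 + 334) + 5884 = (1/130)*(-1/167)*(1/136)*327 + 5884 = -327/2952560 + 5884 = 17372862713/2952560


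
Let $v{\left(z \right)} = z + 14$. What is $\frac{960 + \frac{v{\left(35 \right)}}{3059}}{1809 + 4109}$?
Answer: $\frac{419527}{2586166} \approx 0.16222$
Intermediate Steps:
$v{\left(z \right)} = 14 + z$
$\frac{960 + \frac{v{\left(35 \right)}}{3059}}{1809 + 4109} = \frac{960 + \frac{14 + 35}{3059}}{1809 + 4109} = \frac{960 + 49 \cdot \frac{1}{3059}}{5918} = \left(960 + \frac{7}{437}\right) \frac{1}{5918} = \frac{419527}{437} \cdot \frac{1}{5918} = \frac{419527}{2586166}$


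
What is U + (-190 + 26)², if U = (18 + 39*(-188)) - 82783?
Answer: -63201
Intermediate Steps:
U = -90097 (U = (18 - 7332) - 82783 = -7314 - 82783 = -90097)
U + (-190 + 26)² = -90097 + (-190 + 26)² = -90097 + (-164)² = -90097 + 26896 = -63201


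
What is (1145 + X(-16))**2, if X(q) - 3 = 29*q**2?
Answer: 73479184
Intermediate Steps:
X(q) = 3 + 29*q**2
(1145 + X(-16))**2 = (1145 + (3 + 29*(-16)**2))**2 = (1145 + (3 + 29*256))**2 = (1145 + (3 + 7424))**2 = (1145 + 7427)**2 = 8572**2 = 73479184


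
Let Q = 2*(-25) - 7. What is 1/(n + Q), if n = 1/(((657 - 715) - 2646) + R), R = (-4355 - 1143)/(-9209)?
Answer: -24895638/1419060575 ≈ -0.017544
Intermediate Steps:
R = 5498/9209 (R = -5498*(-1/9209) = 5498/9209 ≈ 0.59702)
Q = -57 (Q = -50 - 7 = -57)
n = -9209/24895638 (n = 1/(((657 - 715) - 2646) + 5498/9209) = 1/((-58 - 2646) + 5498/9209) = 1/(-2704 + 5498/9209) = 1/(-24895638/9209) = -9209/24895638 ≈ -0.00036990)
1/(n + Q) = 1/(-9209/24895638 - 57) = 1/(-1419060575/24895638) = -24895638/1419060575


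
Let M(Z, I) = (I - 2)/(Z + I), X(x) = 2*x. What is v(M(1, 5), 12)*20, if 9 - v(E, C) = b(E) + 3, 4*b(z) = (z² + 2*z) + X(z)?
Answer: 435/4 ≈ 108.75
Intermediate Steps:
b(z) = z + z²/4 (b(z) = ((z² + 2*z) + 2*z)/4 = (z² + 4*z)/4 = z + z²/4)
M(Z, I) = (-2 + I)/(I + Z)
v(E, C) = 6 - E*(4 + E)/4 (v(E, C) = 9 - (E*(4 + E)/4 + 3) = 9 - (3 + E*(4 + E)/4) = 9 + (-3 - E*(4 + E)/4) = 6 - E*(4 + E)/4)
v(M(1, 5), 12)*20 = (6 - (-2 + 5)/(5 + 1) - (-2 + 5)²/(5 + 1)²/4)*20 = (6 - 3/6 - (3/6)²/4)*20 = (6 - 3/6 - ((⅙)*3)²/4)*20 = (6 - 1*½ - (½)²/4)*20 = (6 - ½ - ¼*¼)*20 = (6 - ½ - 1/16)*20 = (87/16)*20 = 435/4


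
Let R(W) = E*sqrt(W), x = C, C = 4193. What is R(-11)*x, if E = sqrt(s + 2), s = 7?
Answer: 12579*I*sqrt(11) ≈ 41720.0*I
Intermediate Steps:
x = 4193
E = 3 (E = sqrt(7 + 2) = sqrt(9) = 3)
R(W) = 3*sqrt(W)
R(-11)*x = (3*sqrt(-11))*4193 = (3*(I*sqrt(11)))*4193 = (3*I*sqrt(11))*4193 = 12579*I*sqrt(11)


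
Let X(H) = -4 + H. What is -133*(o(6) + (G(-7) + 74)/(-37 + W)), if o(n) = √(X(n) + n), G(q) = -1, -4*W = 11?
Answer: 38836/159 - 266*√2 ≈ -131.93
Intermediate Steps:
W = -11/4 (W = -¼*11 = -11/4 ≈ -2.7500)
o(n) = √(-4 + 2*n) (o(n) = √((-4 + n) + n) = √(-4 + 2*n))
-133*(o(6) + (G(-7) + 74)/(-37 + W)) = -133*(√(-4 + 2*6) + (-1 + 74)/(-37 - 11/4)) = -133*(√(-4 + 12) + 73/(-159/4)) = -133*(√8 + 73*(-4/159)) = -133*(2*√2 - 292/159) = -133*(-292/159 + 2*√2) = 38836/159 - 266*√2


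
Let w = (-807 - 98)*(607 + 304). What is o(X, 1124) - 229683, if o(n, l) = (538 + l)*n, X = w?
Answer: -1370473893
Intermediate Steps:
w = -824455 (w = -905*911 = -824455)
X = -824455
o(n, l) = n*(538 + l)
o(X, 1124) - 229683 = -824455*(538 + 1124) - 229683 = -824455*1662 - 229683 = -1370244210 - 229683 = -1370473893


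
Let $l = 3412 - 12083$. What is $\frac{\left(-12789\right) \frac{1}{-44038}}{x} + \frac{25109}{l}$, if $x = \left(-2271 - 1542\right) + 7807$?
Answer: $- \frac{4416255173729}{1525122871012} \approx -2.8957$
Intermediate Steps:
$l = -8671$ ($l = 3412 - 12083 = -8671$)
$x = 3994$ ($x = \left(-2271 - 1542\right) + 7807 = -3813 + 7807 = 3994$)
$\frac{\left(-12789\right) \frac{1}{-44038}}{x} + \frac{25109}{l} = \frac{\left(-12789\right) \frac{1}{-44038}}{3994} + \frac{25109}{-8671} = \left(-12789\right) \left(- \frac{1}{44038}\right) \frac{1}{3994} + 25109 \left(- \frac{1}{8671}\right) = \frac{12789}{44038} \cdot \frac{1}{3994} - \frac{25109}{8671} = \frac{12789}{175887772} - \frac{25109}{8671} = - \frac{4416255173729}{1525122871012}$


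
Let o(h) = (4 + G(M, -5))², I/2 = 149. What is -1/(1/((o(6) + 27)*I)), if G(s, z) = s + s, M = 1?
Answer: -18774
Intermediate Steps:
G(s, z) = 2*s
I = 298 (I = 2*149 = 298)
o(h) = 36 (o(h) = (4 + 2*1)² = (4 + 2)² = 6² = 36)
-1/(1/((o(6) + 27)*I)) = -1/(1/((36 + 27)*298)) = -1/(1/(63*298)) = -1/(1/18774) = -1/1/18774 = -1*18774 = -18774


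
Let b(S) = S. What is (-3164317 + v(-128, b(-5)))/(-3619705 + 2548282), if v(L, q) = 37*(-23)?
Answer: 1055056/357141 ≈ 2.9542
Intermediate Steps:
v(L, q) = -851
(-3164317 + v(-128, b(-5)))/(-3619705 + 2548282) = (-3164317 - 851)/(-3619705 + 2548282) = -3165168/(-1071423) = -3165168*(-1/1071423) = 1055056/357141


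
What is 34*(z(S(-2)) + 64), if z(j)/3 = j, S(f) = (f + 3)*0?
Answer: 2176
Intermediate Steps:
S(f) = 0 (S(f) = (3 + f)*0 = 0)
z(j) = 3*j
34*(z(S(-2)) + 64) = 34*(3*0 + 64) = 34*(0 + 64) = 34*64 = 2176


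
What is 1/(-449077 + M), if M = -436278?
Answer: -1/885355 ≈ -1.1295e-6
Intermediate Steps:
1/(-449077 + M) = 1/(-449077 - 436278) = 1/(-885355) = -1/885355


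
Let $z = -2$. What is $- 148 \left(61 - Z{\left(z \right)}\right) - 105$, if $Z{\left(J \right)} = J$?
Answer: $-9429$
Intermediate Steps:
$- 148 \left(61 - Z{\left(z \right)}\right) - 105 = - 148 \left(61 - -2\right) - 105 = - 148 \left(61 + 2\right) - 105 = \left(-148\right) 63 - 105 = -9324 - 105 = -9429$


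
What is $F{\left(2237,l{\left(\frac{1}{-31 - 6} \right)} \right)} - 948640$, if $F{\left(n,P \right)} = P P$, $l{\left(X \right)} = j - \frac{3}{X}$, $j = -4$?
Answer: $-937191$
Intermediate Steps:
$l{\left(X \right)} = -4 - \frac{3}{X}$
$F{\left(n,P \right)} = P^{2}$
$F{\left(2237,l{\left(\frac{1}{-31 - 6} \right)} \right)} - 948640 = \left(-4 - \frac{3}{\frac{1}{-31 - 6}}\right)^{2} - 948640 = \left(-4 - \frac{3}{\frac{1}{-37}}\right)^{2} - 948640 = \left(-4 - \frac{3}{- \frac{1}{37}}\right)^{2} - 948640 = \left(-4 - -111\right)^{2} - 948640 = \left(-4 + 111\right)^{2} - 948640 = 107^{2} - 948640 = 11449 - 948640 = -937191$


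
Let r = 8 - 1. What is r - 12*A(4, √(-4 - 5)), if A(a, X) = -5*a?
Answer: 247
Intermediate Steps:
r = 7
r - 12*A(4, √(-4 - 5)) = 7 - (-60)*4 = 7 - 12*(-20) = 7 + 240 = 247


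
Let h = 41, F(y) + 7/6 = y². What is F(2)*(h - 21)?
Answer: 170/3 ≈ 56.667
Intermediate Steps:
F(y) = -7/6 + y²
F(2)*(h - 21) = (-7/6 + 2²)*(41 - 21) = (-7/6 + 4)*20 = (17/6)*20 = 170/3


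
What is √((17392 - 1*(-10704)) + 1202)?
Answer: √29298 ≈ 171.17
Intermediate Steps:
√((17392 - 1*(-10704)) + 1202) = √((17392 + 10704) + 1202) = √(28096 + 1202) = √29298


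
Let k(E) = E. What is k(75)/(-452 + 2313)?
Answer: 75/1861 ≈ 0.040301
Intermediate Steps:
k(75)/(-452 + 2313) = 75/(-452 + 2313) = 75/1861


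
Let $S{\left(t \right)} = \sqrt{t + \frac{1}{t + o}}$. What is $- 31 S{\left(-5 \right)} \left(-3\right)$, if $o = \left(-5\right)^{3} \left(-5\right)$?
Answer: $\frac{3 i \sqrt{480345}}{10} \approx 207.92 i$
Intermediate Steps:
$o = 625$ ($o = \left(-125\right) \left(-5\right) = 625$)
$S{\left(t \right)} = \sqrt{t + \frac{1}{625 + t}}$ ($S{\left(t \right)} = \sqrt{t + \frac{1}{t + 625}} = \sqrt{t + \frac{1}{625 + t}}$)
$- 31 S{\left(-5 \right)} \left(-3\right) = - 31 \sqrt{\frac{1 - 5 \left(625 - 5\right)}{625 - 5}} \left(-3\right) = - 31 \sqrt{\frac{1 - 3100}{620}} \left(-3\right) = - 31 \sqrt{\frac{1}{620} \left(-3099\right)} \left(-3\right) = - 31 \sqrt{- \frac{3099}{620}} \left(-3\right) = - 31 \frac{i \sqrt{480345}}{310} \left(-3\right) = - \frac{i \sqrt{480345}}{10} \left(-3\right) = \frac{3 i \sqrt{480345}}{10}$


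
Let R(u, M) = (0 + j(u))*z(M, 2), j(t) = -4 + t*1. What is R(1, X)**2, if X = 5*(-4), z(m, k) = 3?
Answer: 81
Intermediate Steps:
X = -20
j(t) = -4 + t
R(u, M) = -12 + 3*u (R(u, M) = (0 + (-4 + u))*3 = (-4 + u)*3 = -12 + 3*u)
R(1, X)**2 = (-12 + 3*1)**2 = (-12 + 3)**2 = (-9)**2 = 81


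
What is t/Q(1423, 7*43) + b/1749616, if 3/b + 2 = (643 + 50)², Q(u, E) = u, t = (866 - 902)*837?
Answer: -25318347768795795/1195672669421296 ≈ -21.175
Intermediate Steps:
t = -30132 (t = -36*837 = -30132)
b = 3/480247 (b = 3/(-2 + (643 + 50)²) = 3/(-2 + 693²) = 3/(-2 + 480249) = 3/480247 ≈ 6.2468e-6)
t/Q(1423, 7*43) + b/1749616 = -30132/1423 + (3/480247)/1749616 = -30132*1/1423 + (3/480247)*(1/1749616) = -30132/1423 + 3/840247835152 = -25318347768795795/1195672669421296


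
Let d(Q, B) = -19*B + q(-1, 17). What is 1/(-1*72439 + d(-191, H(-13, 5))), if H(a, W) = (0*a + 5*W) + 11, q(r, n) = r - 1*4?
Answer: -1/73128 ≈ -1.3675e-5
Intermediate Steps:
q(r, n) = -4 + r (q(r, n) = r - 4 = -4 + r)
H(a, W) = 11 + 5*W (H(a, W) = (0 + 5*W) + 11 = 5*W + 11 = 11 + 5*W)
d(Q, B) = -5 - 19*B (d(Q, B) = -19*B + (-4 - 1) = -19*B - 5 = -5 - 19*B)
1/(-1*72439 + d(-191, H(-13, 5))) = 1/(-1*72439 + (-5 - 19*(11 + 5*5))) = 1/(-72439 + (-5 - 19*(11 + 25))) = 1/(-72439 + (-5 - 19*36)) = 1/(-72439 + (-5 - 684)) = 1/(-72439 - 689) = 1/(-73128) = -1/73128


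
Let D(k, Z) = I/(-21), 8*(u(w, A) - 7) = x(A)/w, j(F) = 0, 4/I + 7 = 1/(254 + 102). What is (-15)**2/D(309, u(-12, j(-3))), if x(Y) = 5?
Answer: 11769975/1424 ≈ 8265.4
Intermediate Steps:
I = -1424/2491 (I = 4/(-7 + 1/(254 + 102)) = 4/(-7 + 1/356) = 4/(-2491/356) = 4*(-356/2491) = -1424/2491 ≈ -0.57166)
u(w, A) = 7 + 5/(8*w) (u(w, A) = 7 + (5/w)/8 = 7 + 5/(8*w))
D(k, Z) = 1424/52311 (D(k, Z) = -1424/2491/(-21) = -1424/2491*(-1/21) = 1424/52311)
(-15)**2/D(309, u(-12, j(-3))) = (-15)**2/(1424/52311) = 225*(52311/1424) = 11769975/1424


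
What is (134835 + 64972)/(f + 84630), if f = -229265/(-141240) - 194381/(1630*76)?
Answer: 43699816942980/18509450985397 ≈ 2.3609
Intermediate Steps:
f = 11837197/218710140 (f = -229265*(-1/141240) - 194381/123880 = 45853/28248 - 194381*1/123880 = 45853/28248 - 194381/123880 = 11837197/218710140 ≈ 0.054123)
(134835 + 64972)/(f + 84630) = (134835 + 64972)/(11837197/218710140 + 84630) = 199807/(18509450985397/218710140) = 199807*(218710140/18509450985397) = 43699816942980/18509450985397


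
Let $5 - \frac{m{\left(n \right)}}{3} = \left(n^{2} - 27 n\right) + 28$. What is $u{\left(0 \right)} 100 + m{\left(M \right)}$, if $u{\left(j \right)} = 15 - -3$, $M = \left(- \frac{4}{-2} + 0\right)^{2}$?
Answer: $2007$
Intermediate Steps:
$M = 4$ ($M = \left(\left(-4\right) \left(- \frac{1}{2}\right) + 0\right)^{2} = \left(2 + 0\right)^{2} = 2^{2} = 4$)
$u{\left(j \right)} = 18$ ($u{\left(j \right)} = 15 + 3 = 18$)
$m{\left(n \right)} = -69 - 3 n^{2} + 81 n$ ($m{\left(n \right)} = 15 - 3 \left(\left(n^{2} - 27 n\right) + 28\right) = 15 - 3 \left(28 + n^{2} - 27 n\right) = 15 - \left(84 - 81 n + 3 n^{2}\right) = -69 - 3 n^{2} + 81 n$)
$u{\left(0 \right)} 100 + m{\left(M \right)} = 18 \cdot 100 - \left(-255 + 48\right) = 1800 - -207 = 1800 + 207 = 2007$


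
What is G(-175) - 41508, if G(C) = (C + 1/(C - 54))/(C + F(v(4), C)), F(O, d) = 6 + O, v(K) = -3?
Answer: -9505099/229 ≈ -41507.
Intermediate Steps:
G(C) = (C + 1/(-54 + C))/(3 + C) (G(C) = (C + 1/(C - 54))/(C + (6 - 3)) = (C + 1/(-54 + C))/(C + 3) = (C + 1/(-54 + C))/(3 + C))
G(-175) - 41508 = (1 + (-175)² - 54*(-175))/(-162 + (-175)² - 51*(-175)) - 41508 = (1 + 30625 + 9450)/(-162 + 30625 + 8925) - 41508 = 40076/39388 - 41508 = (1/39388)*40076 - 41508 = 233/229 - 41508 = -9505099/229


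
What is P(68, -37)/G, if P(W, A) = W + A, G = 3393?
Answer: 31/3393 ≈ 0.0091365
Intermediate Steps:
P(W, A) = A + W
P(68, -37)/G = (-37 + 68)/3393 = 31*(1/3393) = 31/3393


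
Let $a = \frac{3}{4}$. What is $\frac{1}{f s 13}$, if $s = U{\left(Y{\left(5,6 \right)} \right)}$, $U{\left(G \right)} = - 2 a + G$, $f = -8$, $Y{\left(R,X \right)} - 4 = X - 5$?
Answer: $- \frac{1}{364} \approx -0.0027473$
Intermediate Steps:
$a = \frac{3}{4}$ ($a = 3 \cdot \frac{1}{4} = \frac{3}{4} \approx 0.75$)
$Y{\left(R,X \right)} = -1 + X$ ($Y{\left(R,X \right)} = 4 + \left(X - 5\right) = 4 + \left(-5 + X\right) = -1 + X$)
$U{\left(G \right)} = - \frac{3}{2} + G$ ($U{\left(G \right)} = \left(-2\right) \frac{3}{4} + G = - \frac{3}{2} + G$)
$s = \frac{7}{2}$ ($s = - \frac{3}{2} + \left(-1 + 6\right) = - \frac{3}{2} + 5 = \frac{7}{2} \approx 3.5$)
$\frac{1}{f s 13} = \frac{1}{\left(-8\right) \frac{7}{2} \cdot 13} = \frac{1}{\left(-28\right) 13} = \frac{1}{-364} = - \frac{1}{364}$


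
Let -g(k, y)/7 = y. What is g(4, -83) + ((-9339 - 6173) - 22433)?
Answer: -37364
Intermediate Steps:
g(k, y) = -7*y
g(4, -83) + ((-9339 - 6173) - 22433) = -7*(-83) + ((-9339 - 6173) - 22433) = 581 + (-15512 - 22433) = 581 - 37945 = -37364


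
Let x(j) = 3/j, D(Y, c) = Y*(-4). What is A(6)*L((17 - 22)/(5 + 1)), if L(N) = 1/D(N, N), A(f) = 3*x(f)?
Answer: 9/20 ≈ 0.45000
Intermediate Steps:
D(Y, c) = -4*Y
A(f) = 9/f (A(f) = 3*(3/f) = 9/f)
L(N) = -1/(4*N) (L(N) = 1/(-4*N) = -1/(4*N))
A(6)*L((17 - 22)/(5 + 1)) = (9/6)*(-(5 + 1)/(17 - 22)/4) = (9*(⅙))*(-1/(4*((-5/6)))) = 3*(-1/(4*((-5*⅙))))/2 = 3*(-1/(4*(-⅚)))/2 = 3*(-¼*(-6/5))/2 = (3/2)*(3/10) = 9/20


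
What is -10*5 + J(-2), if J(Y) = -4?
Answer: -54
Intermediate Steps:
-10*5 + J(-2) = -10*5 - 4 = -50 - 4 = -54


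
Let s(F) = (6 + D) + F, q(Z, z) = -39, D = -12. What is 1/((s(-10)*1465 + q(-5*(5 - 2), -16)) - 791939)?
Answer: -1/815418 ≈ -1.2264e-6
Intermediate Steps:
s(F) = -6 + F (s(F) = (6 - 12) + F = -6 + F)
1/((s(-10)*1465 + q(-5*(5 - 2), -16)) - 791939) = 1/(((-6 - 10)*1465 - 39) - 791939) = 1/((-16*1465 - 39) - 791939) = 1/((-23440 - 39) - 791939) = 1/(-23479 - 791939) = 1/(-815418) = -1/815418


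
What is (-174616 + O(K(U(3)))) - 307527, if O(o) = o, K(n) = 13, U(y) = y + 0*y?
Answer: -482130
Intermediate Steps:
U(y) = y (U(y) = y + 0 = y)
(-174616 + O(K(U(3)))) - 307527 = (-174616 + 13) - 307527 = -174603 - 307527 = -482130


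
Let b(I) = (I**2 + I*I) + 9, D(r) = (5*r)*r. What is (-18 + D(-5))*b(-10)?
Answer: 22363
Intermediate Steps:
D(r) = 5*r**2
b(I) = 9 + 2*I**2 (b(I) = (I**2 + I**2) + 9 = 2*I**2 + 9 = 9 + 2*I**2)
(-18 + D(-5))*b(-10) = (-18 + 5*(-5)**2)*(9 + 2*(-10)**2) = (-18 + 5*25)*(9 + 2*100) = (-18 + 125)*(9 + 200) = 107*209 = 22363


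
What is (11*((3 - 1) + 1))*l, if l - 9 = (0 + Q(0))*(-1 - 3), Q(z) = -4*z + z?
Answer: 297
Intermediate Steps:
Q(z) = -3*z
l = 9 (l = 9 + (0 - 3*0)*(-1 - 3) = 9 + (0 + 0)*(-4) = 9 + 0*(-4) = 9 + 0 = 9)
(11*((3 - 1) + 1))*l = (11*((3 - 1) + 1))*9 = (11*(2 + 1))*9 = (11*3)*9 = 33*9 = 297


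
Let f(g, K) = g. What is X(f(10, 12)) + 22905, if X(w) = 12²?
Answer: 23049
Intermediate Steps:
X(w) = 144
X(f(10, 12)) + 22905 = 144 + 22905 = 23049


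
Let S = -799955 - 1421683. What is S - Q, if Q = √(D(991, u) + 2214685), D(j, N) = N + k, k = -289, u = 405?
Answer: -2221638 - 3*√246089 ≈ -2.2231e+6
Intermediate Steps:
D(j, N) = -289 + N (D(j, N) = N - 289 = -289 + N)
S = -2221638
Q = 3*√246089 (Q = √((-289 + 405) + 2214685) = √(116 + 2214685) = √2214801 = 3*√246089 ≈ 1488.2)
S - Q = -2221638 - 3*√246089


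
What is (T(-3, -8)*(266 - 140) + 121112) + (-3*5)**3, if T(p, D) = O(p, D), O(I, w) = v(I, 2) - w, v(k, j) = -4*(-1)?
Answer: 119249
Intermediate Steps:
v(k, j) = 4
O(I, w) = 4 - w
T(p, D) = 4 - D
(T(-3, -8)*(266 - 140) + 121112) + (-3*5)**3 = ((4 - 1*(-8))*(266 - 140) + 121112) + (-3*5)**3 = ((4 + 8)*126 + 121112) + (-15)**3 = (12*126 + 121112) - 3375 = (1512 + 121112) - 3375 = 122624 - 3375 = 119249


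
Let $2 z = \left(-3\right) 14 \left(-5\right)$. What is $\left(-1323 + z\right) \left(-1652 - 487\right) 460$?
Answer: $1198438920$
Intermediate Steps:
$z = 105$ ($z = \frac{\left(-3\right) 14 \left(-5\right)}{2} = \frac{\left(-42\right) \left(-5\right)}{2} = \frac{1}{2} \cdot 210 = 105$)
$\left(-1323 + z\right) \left(-1652 - 487\right) 460 = \left(-1323 + 105\right) \left(-1652 - 487\right) 460 = \left(-1218\right) \left(-2139\right) 460 = 2605302 \cdot 460 = 1198438920$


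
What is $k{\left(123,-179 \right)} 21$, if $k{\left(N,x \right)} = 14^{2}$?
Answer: $4116$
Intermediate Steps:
$k{\left(N,x \right)} = 196$
$k{\left(123,-179 \right)} 21 = 196 \cdot 21 = 4116$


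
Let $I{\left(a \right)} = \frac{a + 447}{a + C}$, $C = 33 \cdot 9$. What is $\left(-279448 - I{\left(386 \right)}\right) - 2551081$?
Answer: $- \frac{1933252140}{683} \approx -2.8305 \cdot 10^{6}$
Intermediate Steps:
$C = 297$
$I{\left(a \right)} = \frac{447 + a}{297 + a}$ ($I{\left(a \right)} = \frac{a + 447}{a + 297} = \frac{447 + a}{297 + a}$)
$\left(-279448 - I{\left(386 \right)}\right) - 2551081 = \left(-279448 - \frac{447 + 386}{297 + 386}\right) - 2551081 = \left(-279448 - \frac{1}{683} \cdot 833\right) - 2551081 = \left(-279448 - \frac{833}{683}\right) - 2551081 = - \frac{190863817}{683} - 2551081 = - \frac{1933252140}{683}$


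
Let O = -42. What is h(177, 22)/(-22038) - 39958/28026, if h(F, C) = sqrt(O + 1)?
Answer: -19979/14013 - I*sqrt(41)/22038 ≈ -1.4257 - 0.00029055*I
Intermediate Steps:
h(F, C) = I*sqrt(41) (h(F, C) = sqrt(-42 + 1) = sqrt(-41) = I*sqrt(41))
h(177, 22)/(-22038) - 39958/28026 = (I*sqrt(41))/(-22038) - 39958/28026 = (I*sqrt(41))*(-1/22038) - 39958*1/28026 = -I*sqrt(41)/22038 - 19979/14013 = -19979/14013 - I*sqrt(41)/22038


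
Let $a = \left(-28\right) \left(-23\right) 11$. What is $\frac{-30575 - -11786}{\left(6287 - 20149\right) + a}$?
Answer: $\frac{18789}{6778} \approx 2.7721$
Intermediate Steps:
$a = 7084$ ($a = 644 \cdot 11 = 7084$)
$\frac{-30575 - -11786}{\left(6287 - 20149\right) + a} = \frac{-30575 - -11786}{\left(6287 - 20149\right) + 7084} = \frac{-30575 + 11786}{\left(6287 - 20149\right) + 7084} = - \frac{18789}{-13862 + 7084} = - \frac{18789}{-6778} = \left(-18789\right) \left(- \frac{1}{6778}\right) = \frac{18789}{6778}$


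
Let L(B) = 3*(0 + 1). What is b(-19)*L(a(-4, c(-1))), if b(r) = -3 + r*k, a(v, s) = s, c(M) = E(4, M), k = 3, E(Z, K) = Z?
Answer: -180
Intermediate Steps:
c(M) = 4
L(B) = 3 (L(B) = 3*1 = 3)
b(r) = -3 + 3*r (b(r) = -3 + r*3 = -3 + 3*r)
b(-19)*L(a(-4, c(-1))) = (-3 + 3*(-19))*3 = (-3 - 57)*3 = -60*3 = -180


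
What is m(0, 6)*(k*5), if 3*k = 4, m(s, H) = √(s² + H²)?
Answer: 40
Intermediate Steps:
m(s, H) = √(H² + s²)
k = 4/3 (k = (⅓)*4 = 4/3 ≈ 1.3333)
m(0, 6)*(k*5) = √(6² + 0²)*((4/3)*5) = √(36 + 0)*(20/3) = √36*(20/3) = 6*(20/3) = 40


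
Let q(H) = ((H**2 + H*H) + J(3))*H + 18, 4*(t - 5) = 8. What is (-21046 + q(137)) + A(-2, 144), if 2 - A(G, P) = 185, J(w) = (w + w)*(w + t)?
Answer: 5129715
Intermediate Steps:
t = 7 (t = 5 + (1/4)*8 = 5 + 2 = 7)
J(w) = 2*w*(7 + w) (J(w) = (w + w)*(w + 7) = (2*w)*(7 + w) = 2*w*(7 + w))
A(G, P) = -183 (A(G, P) = 2 - 1*185 = 2 - 185 = -183)
q(H) = 18 + H*(60 + 2*H**2) (q(H) = ((H**2 + H*H) + 2*3*(7 + 3))*H + 18 = ((H**2 + H**2) + 2*3*10)*H + 18 = (2*H**2 + 60)*H + 18 = (60 + 2*H**2)*H + 18 = H*(60 + 2*H**2) + 18 = 18 + H*(60 + 2*H**2))
(-21046 + q(137)) + A(-2, 144) = (-21046 + (18 + 2*137**3 + 60*137)) - 183 = (-21046 + (18 + 2*2571353 + 8220)) - 183 = (-21046 + (18 + 5142706 + 8220)) - 183 = (-21046 + 5150944) - 183 = 5129898 - 183 = 5129715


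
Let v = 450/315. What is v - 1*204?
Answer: -1418/7 ≈ -202.57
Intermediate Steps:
v = 10/7 (v = 450*(1/315) = 10/7 ≈ 1.4286)
v - 1*204 = 10/7 - 1*204 = 10/7 - 204 = -1418/7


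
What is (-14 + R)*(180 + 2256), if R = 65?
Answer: 124236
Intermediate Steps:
(-14 + R)*(180 + 2256) = (-14 + 65)*(180 + 2256) = 51*2436 = 124236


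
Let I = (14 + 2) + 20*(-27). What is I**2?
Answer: 274576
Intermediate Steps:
I = -524 (I = 16 - 540 = -524)
I**2 = (-524)**2 = 274576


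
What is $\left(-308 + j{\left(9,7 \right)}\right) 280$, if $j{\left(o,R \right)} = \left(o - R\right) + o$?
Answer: $-83160$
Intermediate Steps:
$j{\left(o,R \right)} = - R + 2 o$
$\left(-308 + j{\left(9,7 \right)}\right) 280 = \left(-308 + \left(\left(-1\right) 7 + 2 \cdot 9\right)\right) 280 = \left(-308 + \left(-7 + 18\right)\right) 280 = \left(-308 + 11\right) 280 = \left(-297\right) 280 = -83160$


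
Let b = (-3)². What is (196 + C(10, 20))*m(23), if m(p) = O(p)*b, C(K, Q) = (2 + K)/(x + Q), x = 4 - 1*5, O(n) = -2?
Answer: -67248/19 ≈ -3539.4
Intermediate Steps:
x = -1 (x = 4 - 5 = -1)
b = 9
C(K, Q) = (2 + K)/(-1 + Q)
m(p) = -18 (m(p) = -2*9 = -18)
(196 + C(10, 20))*m(23) = (196 + (2 + 10)/(-1 + 20))*(-18) = (196 + 12/19)*(-18) = (3736/19)*(-18) = -67248/19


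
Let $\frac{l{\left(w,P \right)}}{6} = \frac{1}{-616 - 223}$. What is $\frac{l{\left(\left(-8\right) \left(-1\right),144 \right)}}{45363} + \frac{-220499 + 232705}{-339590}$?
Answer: $- \frac{77426165047}{2154107493605} \approx -0.035944$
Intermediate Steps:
$l{\left(w,P \right)} = - \frac{6}{839}$ ($l{\left(w,P \right)} = \frac{6}{-616 - 223} = \frac{6}{-839} = 6 \left(- \frac{1}{839}\right) = - \frac{6}{839}$)
$\frac{l{\left(\left(-8\right) \left(-1\right),144 \right)}}{45363} + \frac{-220499 + 232705}{-339590} = - \frac{6}{839 \cdot 45363} + \frac{-220499 + 232705}{-339590} = \left(- \frac{6}{839}\right) \frac{1}{45363} + 12206 \left(- \frac{1}{339590}\right) = - \frac{2}{12686519} - \frac{6103}{169795} = - \frac{77426165047}{2154107493605}$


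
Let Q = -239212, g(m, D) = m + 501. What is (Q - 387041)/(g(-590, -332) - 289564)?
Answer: 208751/96551 ≈ 2.1621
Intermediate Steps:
g(m, D) = 501 + m
(Q - 387041)/(g(-590, -332) - 289564) = (-239212 - 387041)/((501 - 590) - 289564) = -626253/(-89 - 289564) = -626253/(-289653) = -626253*(-1/289653) = 208751/96551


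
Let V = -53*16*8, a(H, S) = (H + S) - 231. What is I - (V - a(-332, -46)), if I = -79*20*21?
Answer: -27005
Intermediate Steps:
a(H, S) = -231 + H + S
I = -33180 (I = -1580*21 = -33180)
V = -6784 (V = -848*8 = -6784)
I - (V - a(-332, -46)) = -33180 - (-6784 - (-231 - 332 - 46)) = -33180 - (-6784 - 1*(-609)) = -33180 - (-6784 + 609) = -33180 - 1*(-6175) = -33180 + 6175 = -27005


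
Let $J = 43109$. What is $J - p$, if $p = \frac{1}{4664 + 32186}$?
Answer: $\frac{1588566649}{36850} \approx 43109.0$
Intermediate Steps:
$p = \frac{1}{36850} \approx 2.7137 \cdot 10^{-5}$
$J - p = 43109 - \frac{1}{36850} = \frac{1588566649}{36850}$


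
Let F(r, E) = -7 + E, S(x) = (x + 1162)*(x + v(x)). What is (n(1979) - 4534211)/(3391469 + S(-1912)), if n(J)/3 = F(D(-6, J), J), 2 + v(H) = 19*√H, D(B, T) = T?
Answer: -1150417873045/1246730801419 - 6792442500*I*√478/1246730801419 ≈ -0.92275 - 0.11912*I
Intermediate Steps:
v(H) = -2 + 19*√H
S(x) = (1162 + x)*(-2 + x + 19*√x) (S(x) = (x + 1162)*(x + (-2 + 19*√x)) = (1162 + x)*(-2 + x + 19*√x))
n(J) = -21 + 3*J (n(J) = 3*(-7 + J) = -21 + 3*J)
(n(1979) - 4534211)/(3391469 + S(-1912)) = ((-21 + 3*1979) - 4534211)/(3391469 + (-2324 + (-1912)² + 19*(-1912)^(3/2) + 1160*(-1912) + 22078*√(-1912))) = ((-21 + 5937) - 4534211)/(3391469 + (-2324 + 3655744 + 19*(-3824*I*√478) - 2217920 + 22078*(2*I*√478))) = (5916 - 4534211)/(3391469 + (-2324 + 3655744 - 72656*I*√478 - 2217920 + 44156*I*√478)) = -4528295/(3391469 + (1435500 - 28500*I*√478)) = -4528295/(4826969 - 28500*I*√478)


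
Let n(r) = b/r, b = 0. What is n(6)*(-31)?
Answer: 0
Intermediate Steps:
n(r) = 0 (n(r) = 0/r = 0)
n(6)*(-31) = 0*(-31) = 0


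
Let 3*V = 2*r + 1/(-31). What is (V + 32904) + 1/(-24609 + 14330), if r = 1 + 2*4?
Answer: 31460205398/955947 ≈ 32910.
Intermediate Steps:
r = 9 (r = 1 + 8 = 9)
V = 557/93 (V = (2*9 + 1/(-31))/3 = (18 - 1/31)/3 = (⅓)*(557/31) = 557/93 ≈ 5.9893)
(V + 32904) + 1/(-24609 + 14330) = (557/93 + 32904) + 1/(-24609 + 14330) = 3060629/93 + 1/(-10279) = 3060629/93 - 1/10279 = 31460205398/955947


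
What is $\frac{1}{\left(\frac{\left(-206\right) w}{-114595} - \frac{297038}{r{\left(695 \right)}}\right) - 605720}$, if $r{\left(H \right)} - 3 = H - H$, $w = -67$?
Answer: $- \frac{343785}{242276561216} \approx -1.419 \cdot 10^{-6}$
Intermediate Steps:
$r{\left(H \right)} = 3$ ($r{\left(H \right)} = 3 + \left(H - H\right) = 3 + 0 = 3$)
$\frac{1}{\left(\frac{\left(-206\right) w}{-114595} - \frac{297038}{r{\left(695 \right)}}\right) - 605720} = \frac{1}{\left(\frac{\left(-206\right) \left(-67\right)}{-114595} - \frac{297038}{3}\right) - 605720} = \frac{1}{\left(13802 \left(- \frac{1}{114595}\right) - \frac{297038}{3}\right) - 605720} = \frac{1}{\left(- \frac{13802}{114595} - \frac{297038}{3}\right) - 605720} = \frac{1}{- \frac{34039111016}{343785} - 605720} = \frac{1}{- \frac{242276561216}{343785}} = - \frac{343785}{242276561216}$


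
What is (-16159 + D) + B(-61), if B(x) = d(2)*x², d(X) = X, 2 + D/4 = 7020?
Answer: 19355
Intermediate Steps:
D = 28072 (D = -8 + 4*7020 = -8 + 28080 = 28072)
B(x) = 2*x²
(-16159 + D) + B(-61) = (-16159 + 28072) + 2*(-61)² = 11913 + 2*3721 = 11913 + 7442 = 19355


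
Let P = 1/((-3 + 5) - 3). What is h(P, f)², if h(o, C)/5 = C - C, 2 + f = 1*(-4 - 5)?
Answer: 0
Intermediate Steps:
P = -1 (P = 1/(2 - 3) = 1/(-1) = -1)
f = -11 (f = -2 + 1*(-4 - 5) = -2 + 1*(-9) = -2 - 9 = -11)
h(o, C) = 0 (h(o, C) = 5*(C - C) = 5*0 = 0)
h(P, f)² = 0² = 0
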